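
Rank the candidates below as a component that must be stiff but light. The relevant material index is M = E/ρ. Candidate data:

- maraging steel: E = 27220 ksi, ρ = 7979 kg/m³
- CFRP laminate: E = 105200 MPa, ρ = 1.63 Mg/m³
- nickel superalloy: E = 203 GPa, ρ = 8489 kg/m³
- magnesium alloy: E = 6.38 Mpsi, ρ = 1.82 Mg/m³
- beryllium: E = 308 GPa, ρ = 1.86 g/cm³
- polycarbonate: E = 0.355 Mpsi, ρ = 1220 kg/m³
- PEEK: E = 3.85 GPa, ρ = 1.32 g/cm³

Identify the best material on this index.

beryllium

Normalizing units and computing the index:
  maraging steel: E = 187.7 GPa, ρ = 7979 kg/m³
  CFRP laminate: E = 105.2 GPa, ρ = 1630 kg/m³
  nickel superalloy: E = 203.0 GPa, ρ = 8489 kg/m³
  magnesium alloy: E = 43.99 GPa, ρ = 1820 kg/m³
  beryllium: E = 308.0 GPa, ρ = 1860 kg/m³
  polycarbonate: E = 2.448 GPa, ρ = 1220 kg/m³
  PEEK: E = 3.850 GPa, ρ = 1320 kg/m³
  beryllium: M = 166 MN·m/kg
  CFRP laminate: M = 64.5 MN·m/kg
  magnesium alloy: M = 24.2 MN·m/kg
  nickel superalloy: M = 23.9 MN·m/kg
  maraging steel: M = 23.5 MN·m/kg
  PEEK: M = 2.92 MN·m/kg
  polycarbonate: M = 2.01 MN·m/kg
Beryllium ranks first.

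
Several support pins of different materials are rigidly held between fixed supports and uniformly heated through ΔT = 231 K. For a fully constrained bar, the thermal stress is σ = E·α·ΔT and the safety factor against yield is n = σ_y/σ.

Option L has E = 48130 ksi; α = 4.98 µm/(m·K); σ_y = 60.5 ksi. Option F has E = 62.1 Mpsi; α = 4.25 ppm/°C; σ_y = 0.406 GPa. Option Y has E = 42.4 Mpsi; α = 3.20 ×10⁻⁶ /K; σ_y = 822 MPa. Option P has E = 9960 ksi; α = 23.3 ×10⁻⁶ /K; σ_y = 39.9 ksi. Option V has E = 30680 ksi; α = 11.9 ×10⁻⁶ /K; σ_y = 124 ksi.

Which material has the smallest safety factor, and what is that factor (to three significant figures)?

option P, n = 0.744

Per material, after unit conversion:
  option L: E = 331.8, α = 4.98, σ_y = 417.1 → σ = 382 MPa, n = 1.09
  option F: E = 428.2, α = 4.25, σ_y = 406.0 → σ = 420 MPa, n = 0.966
  option Y: E = 292.3, α = 3.20, σ_y = 822.0 → σ = 216 MPa, n = 3.80
  option P: E = 68.67, α = 23.3, σ_y = 275.1 → σ = 370 MPa, n = 0.744
  option V: E = 211.5, α = 11.9, σ_y = 855.0 → σ = 581 MPa, n = 1.47
The minimum is option P at n = 0.744.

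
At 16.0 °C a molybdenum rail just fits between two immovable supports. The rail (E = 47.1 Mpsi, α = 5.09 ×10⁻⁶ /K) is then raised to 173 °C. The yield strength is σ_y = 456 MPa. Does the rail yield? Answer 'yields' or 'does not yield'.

does not yield

E = 47.1 Mpsi = 324.7 GPa.
ΔT = 157.0 K. Constrained thermal stress σ = E·α·ΔT = 324.7×10³ MPa × 5.09×10⁻⁶ × 157.0 = 260 MPa (compressive).
Compare to σ_y = 456 MPa: σ < σ_y, so it does not yield.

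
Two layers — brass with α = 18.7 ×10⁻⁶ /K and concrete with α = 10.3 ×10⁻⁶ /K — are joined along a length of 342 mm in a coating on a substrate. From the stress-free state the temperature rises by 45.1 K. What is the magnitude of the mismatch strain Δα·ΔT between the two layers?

3.79×10⁻⁴

Δα = |18.7 − 10.3|×10⁻⁶/K = 8.40×10⁻⁶/K.
Mismatch strain = Δα·ΔT = 8.40×10⁻⁶ × 45.1 = 3.79×10⁻⁴.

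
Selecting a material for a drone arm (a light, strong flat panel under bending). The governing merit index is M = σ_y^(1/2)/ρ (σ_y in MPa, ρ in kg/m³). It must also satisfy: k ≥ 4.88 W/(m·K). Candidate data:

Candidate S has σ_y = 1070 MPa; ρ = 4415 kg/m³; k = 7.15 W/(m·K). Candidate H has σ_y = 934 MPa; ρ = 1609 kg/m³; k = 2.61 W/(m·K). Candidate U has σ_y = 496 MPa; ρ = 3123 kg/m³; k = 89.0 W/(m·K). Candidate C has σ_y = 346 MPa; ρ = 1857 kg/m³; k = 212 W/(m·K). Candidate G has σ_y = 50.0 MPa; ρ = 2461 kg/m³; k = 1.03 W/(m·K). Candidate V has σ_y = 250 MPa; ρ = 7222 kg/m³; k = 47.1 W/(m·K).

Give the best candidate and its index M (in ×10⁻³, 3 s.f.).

candidate C, M = 10.0×10⁻³

Screen on constraints: k ≥ 4.88 W/(m·K). Survivors: candidate S, candidate U, candidate C, candidate V.
Computing M directly (units already consistent):
  candidate C: M = 10.0×10⁻³
  candidate S: M = 7.41×10⁻³
  candidate U: M = 7.13×10⁻³
  candidate V: M = 2.19×10⁻³
Candidate C ranks first.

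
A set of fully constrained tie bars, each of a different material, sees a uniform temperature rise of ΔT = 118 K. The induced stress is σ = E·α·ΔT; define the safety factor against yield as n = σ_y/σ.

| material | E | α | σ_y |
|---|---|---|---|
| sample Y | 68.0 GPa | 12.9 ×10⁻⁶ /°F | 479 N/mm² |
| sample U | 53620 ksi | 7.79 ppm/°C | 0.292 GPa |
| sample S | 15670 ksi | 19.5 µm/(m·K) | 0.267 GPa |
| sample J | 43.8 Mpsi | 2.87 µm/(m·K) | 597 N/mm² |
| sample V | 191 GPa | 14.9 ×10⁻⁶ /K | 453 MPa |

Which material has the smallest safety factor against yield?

With everything in SI (GPa, ×10⁻⁶/K, MPa):
  sample Y: E = 68.00, α = 23.2, σ_y = 479.0 → σ = 186 MPa, n = 2.57
  sample U: E = 369.7, α = 7.79, σ_y = 292.0 → σ = 340 MPa, n = 0.859
  sample S: E = 108.0, α = 19.5, σ_y = 267.0 → σ = 249 MPa, n = 1.07
  sample J: E = 302.0, α = 2.87, σ_y = 597.0 → σ = 102 MPa, n = 5.84
  sample V: E = 191.0, α = 14.9, σ_y = 453.0 → σ = 336 MPa, n = 1.35
Sample U has the lowest safety factor, n = 0.859.

sample U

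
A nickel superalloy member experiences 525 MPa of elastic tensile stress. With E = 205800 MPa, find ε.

2.55×10⁻³

E = 205800 MPa = 205.8 GPa = 205800 MPa.
ε = σ/E = 525 / 205800 = 2.55×10⁻³.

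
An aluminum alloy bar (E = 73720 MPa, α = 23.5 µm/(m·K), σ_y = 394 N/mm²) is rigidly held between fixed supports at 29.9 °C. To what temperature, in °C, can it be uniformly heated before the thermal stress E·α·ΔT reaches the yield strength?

257 °C

E = 73720 MPa = 73.72 GPa.
σ_y = 394 N/mm² = 394.0 MPa.
E·α·ΔT = 394.0 MPa ⇒ ΔT = 394.0 / (73.72×10³ × 23.5×10⁻⁶) = 227.4 K.
T = 29.9 + 227.4 = 257.3 °C.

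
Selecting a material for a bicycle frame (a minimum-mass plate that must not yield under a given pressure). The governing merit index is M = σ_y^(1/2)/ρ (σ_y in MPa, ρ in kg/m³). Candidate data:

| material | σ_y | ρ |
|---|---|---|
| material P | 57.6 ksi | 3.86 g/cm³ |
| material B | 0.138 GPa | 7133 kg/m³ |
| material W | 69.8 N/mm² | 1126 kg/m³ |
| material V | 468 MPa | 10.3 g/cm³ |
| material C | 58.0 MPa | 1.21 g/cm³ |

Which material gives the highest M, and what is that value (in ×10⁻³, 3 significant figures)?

material W, M = 7.42×10⁻³

In SI units:
  material P: σ_y = 397.1 MPa, ρ = 3860 kg/m³
  material B: σ_y = 138.0 MPa, ρ = 7133 kg/m³
  material W: σ_y = 69.80 MPa, ρ = 1126 kg/m³
  material V: σ_y = 468.0 MPa, ρ = 10300 kg/m³
  material C: σ_y = 58.00 MPa, ρ = 1210 kg/m³
  material W: M = 7.42×10⁻³
  material C: M = 6.29×10⁻³
  material P: M = 5.16×10⁻³
  material V: M = 2.10×10⁻³
  material B: M = 1.65×10⁻³
Highest index: material W.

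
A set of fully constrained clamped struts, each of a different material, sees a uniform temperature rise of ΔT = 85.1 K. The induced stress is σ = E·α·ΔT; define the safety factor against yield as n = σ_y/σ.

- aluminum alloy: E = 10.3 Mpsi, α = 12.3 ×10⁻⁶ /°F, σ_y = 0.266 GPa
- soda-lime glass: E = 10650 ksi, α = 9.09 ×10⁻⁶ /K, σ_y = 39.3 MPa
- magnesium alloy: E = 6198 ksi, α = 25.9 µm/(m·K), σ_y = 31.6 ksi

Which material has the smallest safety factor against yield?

Converting E to GPa, α to ×10⁻⁶/K, σ_y to MPa, then σ and n for each:
  aluminum alloy: E = 71.02, α = 22.1, σ_y = 266.0 → σ = 134 MPa, n = 1.99
  soda-lime glass: E = 73.43, α = 9.09, σ_y = 39.30 → σ = 56.8 MPa, n = 0.692
  magnesium alloy: E = 42.73, α = 25.9, σ_y = 217.9 → σ = 94.2 MPa, n = 2.31
The minimum is soda-lime glass at n = 0.692.

soda-lime glass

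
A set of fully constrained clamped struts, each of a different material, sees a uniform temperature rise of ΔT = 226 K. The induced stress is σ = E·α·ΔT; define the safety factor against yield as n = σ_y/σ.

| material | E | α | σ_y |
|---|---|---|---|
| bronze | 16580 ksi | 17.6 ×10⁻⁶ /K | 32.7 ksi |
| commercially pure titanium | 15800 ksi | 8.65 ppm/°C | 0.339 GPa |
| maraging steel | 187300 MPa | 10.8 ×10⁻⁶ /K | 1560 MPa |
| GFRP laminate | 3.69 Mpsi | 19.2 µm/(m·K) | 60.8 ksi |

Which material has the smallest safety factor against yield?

In consistent units (E in GPa, α in ×10⁻⁶/K, σ_y in MPa):
  bronze: E = 114.3, α = 17.6, σ_y = 225.5 → σ = 455 MPa, n = 0.496
  commercially pure titanium: E = 108.9, α = 8.65, σ_y = 339.0 → σ = 213 MPa, n = 1.59
  maraging steel: E = 187.3, α = 10.8, σ_y = 1560 → σ = 457 MPa, n = 3.41
  GFRP laminate: E = 25.44, α = 19.2, σ_y = 419.2 → σ = 110 MPa, n = 3.80
Bronze has the lowest safety factor, n = 0.496.

bronze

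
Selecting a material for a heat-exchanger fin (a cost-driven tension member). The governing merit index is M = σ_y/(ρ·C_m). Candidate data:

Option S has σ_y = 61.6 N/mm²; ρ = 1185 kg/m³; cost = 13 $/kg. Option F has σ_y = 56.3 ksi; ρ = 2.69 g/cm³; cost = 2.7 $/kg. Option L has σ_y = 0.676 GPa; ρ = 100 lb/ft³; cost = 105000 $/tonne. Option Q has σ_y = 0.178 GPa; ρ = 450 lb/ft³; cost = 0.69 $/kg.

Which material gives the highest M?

In SI units:
  option S: σ_y = 61.60 MPa, ρ = 1185 kg/m³, cost = 13.00 $/kg
  option F: σ_y = 388.2 MPa, ρ = 2690 kg/m³, cost = 2.700 $/kg
  option L: σ_y = 676.0 MPa, ρ = 1602 kg/m³, cost = 105.0 $/kg
  option Q: σ_y = 178.0 MPa, ρ = 7208 kg/m³, cost = 0.6900 $/kg
  option F: M = 53.4 kN·m per $
  option Q: M = 35.8 kN·m per $
  option L: M = 4.02 kN·m per $
  option S: M = 4.00 kN·m per $
Option F ranks first.

option F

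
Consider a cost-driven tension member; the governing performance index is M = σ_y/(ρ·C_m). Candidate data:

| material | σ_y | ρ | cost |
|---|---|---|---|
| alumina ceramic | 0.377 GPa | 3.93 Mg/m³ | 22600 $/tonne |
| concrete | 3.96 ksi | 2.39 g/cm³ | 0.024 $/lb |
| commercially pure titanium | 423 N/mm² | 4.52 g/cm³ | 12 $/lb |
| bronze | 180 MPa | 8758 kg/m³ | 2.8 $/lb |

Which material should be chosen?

After converting to SI:
  alumina ceramic: σ_y = 377.0 MPa, ρ = 3930 kg/m³, cost = 22.60 $/kg
  concrete: σ_y = 27.30 MPa, ρ = 2390 kg/m³, cost = 0.05291 $/kg
  commercially pure titanium: σ_y = 423.0 MPa, ρ = 4520 kg/m³, cost = 26.46 $/kg
  bronze: σ_y = 180.0 MPa, ρ = 8758 kg/m³, cost = 6.173 $/kg
  concrete: M = 216 kN·m per $
  alumina ceramic: M = 4.24 kN·m per $
  commercially pure titanium: M = 3.54 kN·m per $
  bronze: M = 3.33 kN·m per $
The maximum is for concrete.

concrete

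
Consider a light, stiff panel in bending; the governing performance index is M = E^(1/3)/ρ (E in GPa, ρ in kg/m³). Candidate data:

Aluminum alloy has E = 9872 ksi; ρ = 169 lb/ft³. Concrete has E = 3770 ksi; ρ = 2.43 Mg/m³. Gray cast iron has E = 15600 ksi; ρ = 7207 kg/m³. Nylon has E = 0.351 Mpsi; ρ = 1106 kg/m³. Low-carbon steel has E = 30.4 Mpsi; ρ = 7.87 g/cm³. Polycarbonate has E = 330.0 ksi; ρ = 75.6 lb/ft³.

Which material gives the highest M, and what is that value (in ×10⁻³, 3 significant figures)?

Normalizing units and computing the index:
  aluminum alloy: E = 68.07 GPa, ρ = 2707 kg/m³
  concrete: E = 25.99 GPa, ρ = 2430 kg/m³
  gray cast iron: E = 107.6 GPa, ρ = 7207 kg/m³
  nylon: E = 2.420 GPa, ρ = 1106 kg/m³
  low-carbon steel: E = 209.6 GPa, ρ = 7870 kg/m³
  polycarbonate: E = 2.275 GPa, ρ = 1211 kg/m³
  aluminum alloy: M = 1.51×10⁻³
  concrete: M = 1.22×10⁻³
  nylon: M = 1.21×10⁻³
  polycarbonate: M = 1.09×10⁻³
  low-carbon steel: M = 0.755×10⁻³
  gray cast iron: M = 0.660×10⁻³
Aluminum alloy ranks first.

aluminum alloy, M = 1.51×10⁻³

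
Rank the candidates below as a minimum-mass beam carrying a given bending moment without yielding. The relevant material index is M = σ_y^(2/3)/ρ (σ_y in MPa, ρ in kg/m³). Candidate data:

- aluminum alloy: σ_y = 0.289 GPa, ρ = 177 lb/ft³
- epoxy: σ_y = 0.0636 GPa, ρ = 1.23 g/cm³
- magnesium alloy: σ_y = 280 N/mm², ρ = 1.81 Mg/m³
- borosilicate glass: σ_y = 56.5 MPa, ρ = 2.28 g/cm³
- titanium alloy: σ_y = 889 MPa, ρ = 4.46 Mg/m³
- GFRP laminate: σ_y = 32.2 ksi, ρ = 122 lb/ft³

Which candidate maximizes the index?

Normalizing units and computing the index:
  aluminum alloy: σ_y = 289.0 MPa, ρ = 2835 kg/m³
  epoxy: σ_y = 63.60 MPa, ρ = 1230 kg/m³
  magnesium alloy: σ_y = 280.0 MPa, ρ = 1810 kg/m³
  borosilicate glass: σ_y = 56.50 MPa, ρ = 2280 kg/m³
  titanium alloy: σ_y = 889.0 MPa, ρ = 4460 kg/m³
  GFRP laminate: σ_y = 222.0 MPa, ρ = 1954 kg/m³
  magnesium alloy: M = 23.6×10⁻³
  titanium alloy: M = 20.7×10⁻³
  GFRP laminate: M = 18.8×10⁻³
  aluminum alloy: M = 15.4×10⁻³
  epoxy: M = 13.0×10⁻³
  borosilicate glass: M = 6.46×10⁻³
The maximum is for magnesium alloy.

magnesium alloy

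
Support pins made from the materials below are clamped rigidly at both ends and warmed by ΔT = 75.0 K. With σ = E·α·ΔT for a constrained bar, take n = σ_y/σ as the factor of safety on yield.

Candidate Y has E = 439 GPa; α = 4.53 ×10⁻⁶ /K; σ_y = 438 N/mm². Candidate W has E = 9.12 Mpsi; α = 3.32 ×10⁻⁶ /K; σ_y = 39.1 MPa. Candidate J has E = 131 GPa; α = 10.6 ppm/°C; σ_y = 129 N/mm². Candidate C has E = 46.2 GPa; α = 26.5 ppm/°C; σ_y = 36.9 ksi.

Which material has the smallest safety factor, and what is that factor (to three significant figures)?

candidate J, n = 1.24

With everything in SI (GPa, ×10⁻⁶/K, MPa):
  candidate Y: E = 439.0, α = 4.53, σ_y = 438.0 → σ = 149 MPa, n = 2.94
  candidate W: E = 62.88, α = 3.32, σ_y = 39.10 → σ = 15.7 MPa, n = 2.50
  candidate J: E = 131.0, α = 10.6, σ_y = 129.0 → σ = 104 MPa, n = 1.24
  candidate C: E = 46.20, α = 26.5, σ_y = 254.4 → σ = 91.8 MPa, n = 2.77
The minimum is candidate J at n = 1.24.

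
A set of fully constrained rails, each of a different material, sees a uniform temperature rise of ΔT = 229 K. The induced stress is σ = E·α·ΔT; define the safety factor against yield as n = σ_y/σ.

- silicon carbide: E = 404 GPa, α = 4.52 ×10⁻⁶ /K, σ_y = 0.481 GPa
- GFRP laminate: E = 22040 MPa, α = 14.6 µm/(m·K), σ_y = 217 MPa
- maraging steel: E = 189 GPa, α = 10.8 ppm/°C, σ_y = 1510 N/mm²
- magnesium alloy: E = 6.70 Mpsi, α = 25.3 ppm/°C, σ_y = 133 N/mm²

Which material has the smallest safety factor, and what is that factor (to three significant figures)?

magnesium alloy, n = 0.497

Converting E to GPa, α to ×10⁻⁶/K, σ_y to MPa, then σ and n for each:
  silicon carbide: E = 404.0, α = 4.52, σ_y = 481.0 → σ = 418 MPa, n = 1.15
  GFRP laminate: E = 22.04, α = 14.6, σ_y = 217.0 → σ = 73.7 MPa, n = 2.94
  maraging steel: E = 189.0, α = 10.8, σ_y = 1510 → σ = 467 MPa, n = 3.23
  magnesium alloy: E = 46.19, α = 25.3, σ_y = 133.0 → σ = 268 MPa, n = 0.497
Smallest n: magnesium alloy with n = 0.497.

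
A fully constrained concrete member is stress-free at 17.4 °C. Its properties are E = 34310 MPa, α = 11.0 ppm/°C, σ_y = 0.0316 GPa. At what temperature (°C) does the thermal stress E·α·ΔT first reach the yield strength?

E = 34310 MPa = 34.31 GPa.
σ_y = 0.0316 GPa = 31.60 MPa.
E·α·ΔT = 31.60 MPa ⇒ ΔT = 31.60 / (34.31×10³ × 11.0×10⁻⁶) = 83.73 K.
T = 17.4 + 83.73 = 101.1 °C.

101 °C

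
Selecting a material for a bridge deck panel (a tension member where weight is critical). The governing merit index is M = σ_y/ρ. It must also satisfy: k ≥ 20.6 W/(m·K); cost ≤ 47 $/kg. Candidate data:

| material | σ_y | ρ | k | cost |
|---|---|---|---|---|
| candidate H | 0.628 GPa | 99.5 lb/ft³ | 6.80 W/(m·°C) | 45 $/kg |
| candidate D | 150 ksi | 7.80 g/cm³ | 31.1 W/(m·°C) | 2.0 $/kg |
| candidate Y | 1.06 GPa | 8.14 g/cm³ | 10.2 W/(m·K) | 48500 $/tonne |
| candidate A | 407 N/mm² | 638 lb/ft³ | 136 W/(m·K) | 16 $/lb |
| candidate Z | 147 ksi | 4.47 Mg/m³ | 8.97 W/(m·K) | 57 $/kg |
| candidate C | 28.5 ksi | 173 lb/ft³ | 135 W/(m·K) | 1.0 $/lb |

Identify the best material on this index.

candidate D

Screen on constraints: k ≥ 20.6 W/(m·K); cost ≤ 47 $/kg. Survivors: candidate D, candidate A, candidate C.
After converting to SI:
  candidate D: σ_y = 1034 MPa, ρ = 7800 kg/m³
  candidate A: σ_y = 407.0 MPa, ρ = 10220 kg/m³
  candidate C: σ_y = 196.5 MPa, ρ = 2771 kg/m³
  candidate D: M = 133 kN·m/kg
  candidate C: M = 70.9 kN·m/kg
  candidate A: M = 39.8 kN·m/kg
Candidate D has the largest M.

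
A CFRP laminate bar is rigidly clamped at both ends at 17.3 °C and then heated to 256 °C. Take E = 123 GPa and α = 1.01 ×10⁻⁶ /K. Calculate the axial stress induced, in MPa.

29.7 MPa

ΔT = 238.7 K. Constrained thermal stress σ = E·α·ΔT = 123.0×10³ MPa × 1.01×10⁻⁶ × 238.7 = 29.7 MPa (compressive).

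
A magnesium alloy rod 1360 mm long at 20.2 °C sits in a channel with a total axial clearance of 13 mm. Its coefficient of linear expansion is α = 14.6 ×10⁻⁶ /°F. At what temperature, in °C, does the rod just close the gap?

384 °C

α = 14.6×10⁻⁶/°F × 9/5 = 26.3×10⁻⁶/K.
α·L₀·ΔT = 13.0 mm ⇒ ΔT = 13.0 / (26.3×10⁻⁶ × 1360.0) = 363.7 K.
T = 20.2 + 363.7 = 383.9 °C.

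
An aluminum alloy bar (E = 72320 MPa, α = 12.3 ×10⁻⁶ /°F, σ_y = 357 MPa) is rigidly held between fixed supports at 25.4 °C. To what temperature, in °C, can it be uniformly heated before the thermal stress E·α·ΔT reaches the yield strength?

248 °C

E = 72320 MPa = 72.32 GPa.
α = 12.3×10⁻⁶/°F × 9/5 = 22.1×10⁻⁶/K.
E·α·ΔT = 357.0 MPa ⇒ ΔT = 357.0 / (72.32×10³ × 22.1×10⁻⁶) = 223.0 K.
T = 25.4 + 223.0 = 248.4 °C.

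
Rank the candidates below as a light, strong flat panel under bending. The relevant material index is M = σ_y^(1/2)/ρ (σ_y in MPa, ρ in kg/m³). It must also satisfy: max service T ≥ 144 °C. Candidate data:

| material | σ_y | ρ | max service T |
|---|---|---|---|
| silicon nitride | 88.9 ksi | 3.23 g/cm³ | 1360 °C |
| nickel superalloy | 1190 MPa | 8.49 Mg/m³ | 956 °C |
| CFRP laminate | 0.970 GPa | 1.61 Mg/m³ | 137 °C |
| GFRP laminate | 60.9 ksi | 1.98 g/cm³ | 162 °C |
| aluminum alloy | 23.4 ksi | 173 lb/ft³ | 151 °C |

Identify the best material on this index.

Screen on constraints: max service T ≥ 144 °C. Survivors: silicon nitride, nickel superalloy, GFRP laminate, aluminum alloy.
Putting every candidate on a common basis:
  silicon nitride: σ_y = 612.9 MPa, ρ = 3230 kg/m³
  nickel superalloy: σ_y = 1190 MPa, ρ = 8490 kg/m³
  GFRP laminate: σ_y = 419.9 MPa, ρ = 1980 kg/m³
  aluminum alloy: σ_y = 161.3 MPa, ρ = 2771 kg/m³
  GFRP laminate: M = 10.3×10⁻³
  silicon nitride: M = 7.66×10⁻³
  aluminum alloy: M = 4.58×10⁻³
  nickel superalloy: M = 4.06×10⁻³
GFRP laminate ranks first.

GFRP laminate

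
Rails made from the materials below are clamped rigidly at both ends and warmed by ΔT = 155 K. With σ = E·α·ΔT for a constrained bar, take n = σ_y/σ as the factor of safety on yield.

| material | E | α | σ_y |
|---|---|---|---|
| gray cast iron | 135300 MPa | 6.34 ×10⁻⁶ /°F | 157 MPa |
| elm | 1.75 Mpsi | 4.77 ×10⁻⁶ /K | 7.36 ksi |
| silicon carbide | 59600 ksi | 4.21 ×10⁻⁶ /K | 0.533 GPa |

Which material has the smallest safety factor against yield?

With everything in SI (GPa, ×10⁻⁶/K, MPa):
  gray cast iron: E = 135.3, α = 11.4, σ_y = 157.0 → σ = 239 MPa, n = 0.656
  elm: E = 12.07, α = 4.77, σ_y = 50.75 → σ = 8.92 MPa, n = 5.69
  silicon carbide: E = 410.9, α = 4.21, σ_y = 533.0 → σ = 268 MPa, n = 1.99
The minimum is gray cast iron at n = 0.656.

gray cast iron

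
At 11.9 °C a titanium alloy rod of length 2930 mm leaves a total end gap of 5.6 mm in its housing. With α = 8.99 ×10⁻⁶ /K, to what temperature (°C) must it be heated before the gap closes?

α·L₀·ΔT = 5.6 mm ⇒ ΔT = 5.6 / (8.99×10⁻⁶ × 2930.0) = 212.6 K.
T = 11.9 + 212.6 = 224.5 °C.

224 °C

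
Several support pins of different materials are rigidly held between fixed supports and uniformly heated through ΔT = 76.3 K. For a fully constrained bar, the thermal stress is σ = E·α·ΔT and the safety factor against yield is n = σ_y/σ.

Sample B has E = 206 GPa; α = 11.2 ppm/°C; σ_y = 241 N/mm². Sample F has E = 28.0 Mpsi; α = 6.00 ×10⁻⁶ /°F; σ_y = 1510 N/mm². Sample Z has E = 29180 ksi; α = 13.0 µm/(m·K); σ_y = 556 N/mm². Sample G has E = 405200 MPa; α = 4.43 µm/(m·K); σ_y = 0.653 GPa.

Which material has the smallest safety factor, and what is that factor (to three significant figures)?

Per material, after unit conversion:
  sample B: E = 206.0, α = 11.2, σ_y = 241.0 → σ = 176 MPa, n = 1.37
  sample F: E = 193.1, α = 10.8, σ_y = 1510 → σ = 159 MPa, n = 9.49
  sample Z: E = 201.2, α = 13.0, σ_y = 556.0 → σ = 200 MPa, n = 2.79
  sample G: E = 405.2, α = 4.43, σ_y = 653.0 → σ = 137 MPa, n = 4.77
Sample B has the lowest safety factor, n = 1.37.

sample B, n = 1.37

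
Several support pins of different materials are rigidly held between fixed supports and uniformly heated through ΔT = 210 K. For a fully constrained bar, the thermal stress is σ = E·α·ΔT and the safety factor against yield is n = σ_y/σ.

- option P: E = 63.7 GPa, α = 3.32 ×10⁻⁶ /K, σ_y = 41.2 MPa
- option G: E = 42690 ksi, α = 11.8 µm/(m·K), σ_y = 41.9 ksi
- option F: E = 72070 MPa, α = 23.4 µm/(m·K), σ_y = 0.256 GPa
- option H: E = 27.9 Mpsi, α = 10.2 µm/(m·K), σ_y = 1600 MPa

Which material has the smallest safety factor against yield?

option G

Converting E to GPa, α to ×10⁻⁶/K, σ_y to MPa, then σ and n for each:
  option P: E = 63.70, α = 3.32, σ_y = 41.20 → σ = 44.4 MPa, n = 0.928
  option G: E = 294.3, α = 11.8, σ_y = 288.9 → σ = 729 MPa, n = 0.396
  option F: E = 72.07, α = 23.4, σ_y = 256.0 → σ = 354 MPa, n = 0.723
  option H: E = 192.4, α = 10.2, σ_y = 1600 → σ = 412 MPa, n = 3.88
Smallest n: option G with n = 0.396.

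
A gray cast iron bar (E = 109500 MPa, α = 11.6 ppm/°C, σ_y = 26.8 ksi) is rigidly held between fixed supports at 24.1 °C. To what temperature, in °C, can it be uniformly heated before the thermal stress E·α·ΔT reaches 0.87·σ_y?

E = 109500 MPa = 109.5 GPa.
σ_y = 26.8 ksi = 184.8 MPa.
E·α·ΔT = 160.8 MPa ⇒ ΔT = 160.8 / (109.5×10³ × 11.6×10⁻⁶) = 126.6 K.
T = 24.1 + 126.6 = 150.7 °C.

151 °C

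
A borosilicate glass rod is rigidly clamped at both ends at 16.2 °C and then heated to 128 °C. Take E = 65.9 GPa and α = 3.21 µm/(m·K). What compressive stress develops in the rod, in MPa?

ΔT = 111.8 K. Constrained thermal stress σ = E·α·ΔT = 65.90×10³ MPa × 3.21×10⁻⁶ × 111.8 = 23.7 MPa (compressive).

23.7 MPa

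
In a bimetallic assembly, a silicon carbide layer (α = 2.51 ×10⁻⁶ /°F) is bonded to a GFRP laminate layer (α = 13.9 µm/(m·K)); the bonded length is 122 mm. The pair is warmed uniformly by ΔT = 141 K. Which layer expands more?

GFRP laminate

silicon carbide: α = 2.51×10⁻⁶/°F × 9/5 = 4.52×10⁻⁶/K.
α(silicon carbide) = 4.52×10⁻⁶/K vs α(GFRP laminate) = 13.9×10⁻⁶/K.
Higher α expands more for the same ΔT: GFRP laminate.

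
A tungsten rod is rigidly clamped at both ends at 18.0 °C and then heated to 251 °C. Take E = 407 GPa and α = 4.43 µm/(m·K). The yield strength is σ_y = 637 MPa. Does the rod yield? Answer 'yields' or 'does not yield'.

does not yield

ΔT = 233.0 K. Constrained thermal stress σ = E·α·ΔT = 407.0×10³ MPa × 4.43×10⁻⁶ × 233.0 = 420 MPa (compressive).
Compare to σ_y = 637 MPa: σ < σ_y, so it does not yield.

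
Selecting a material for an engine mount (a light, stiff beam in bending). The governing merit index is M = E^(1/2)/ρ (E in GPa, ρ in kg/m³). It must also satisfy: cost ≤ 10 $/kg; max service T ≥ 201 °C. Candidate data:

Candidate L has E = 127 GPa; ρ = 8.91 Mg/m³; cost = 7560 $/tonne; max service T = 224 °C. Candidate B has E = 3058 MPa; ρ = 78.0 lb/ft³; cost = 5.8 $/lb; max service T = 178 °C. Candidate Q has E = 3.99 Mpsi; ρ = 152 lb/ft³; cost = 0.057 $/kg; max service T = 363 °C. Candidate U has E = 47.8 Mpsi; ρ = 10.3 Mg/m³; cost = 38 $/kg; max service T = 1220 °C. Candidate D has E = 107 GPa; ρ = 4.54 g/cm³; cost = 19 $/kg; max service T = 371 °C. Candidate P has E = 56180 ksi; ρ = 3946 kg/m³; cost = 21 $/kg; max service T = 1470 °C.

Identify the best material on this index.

Screen on constraints: cost ≤ 10 $/kg; max service T ≥ 201 °C. Survivors: candidate L, candidate Q.
After converting to SI:
  candidate L: E = 127.0 GPa, ρ = 8910 kg/m³
  candidate Q: E = 27.51 GPa, ρ = 2435 kg/m³
  candidate Q: M = 2.15×10⁻³
  candidate L: M = 1.26×10⁻³
The maximum is for candidate Q.

candidate Q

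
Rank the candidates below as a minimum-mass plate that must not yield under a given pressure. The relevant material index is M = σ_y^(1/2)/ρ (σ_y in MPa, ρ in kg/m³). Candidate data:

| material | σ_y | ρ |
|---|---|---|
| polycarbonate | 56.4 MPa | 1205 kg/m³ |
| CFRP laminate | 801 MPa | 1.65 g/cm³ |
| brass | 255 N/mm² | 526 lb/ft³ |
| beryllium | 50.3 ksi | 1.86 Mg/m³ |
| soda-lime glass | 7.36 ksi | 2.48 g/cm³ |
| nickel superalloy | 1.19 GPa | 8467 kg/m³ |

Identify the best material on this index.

CFRP laminate

After converting to SI:
  polycarbonate: σ_y = 56.40 MPa, ρ = 1205 kg/m³
  CFRP laminate: σ_y = 801.0 MPa, ρ = 1650 kg/m³
  brass: σ_y = 255.0 MPa, ρ = 8426 kg/m³
  beryllium: σ_y = 346.8 MPa, ρ = 1860 kg/m³
  soda-lime glass: σ_y = 50.75 MPa, ρ = 2480 kg/m³
  nickel superalloy: σ_y = 1190 MPa, ρ = 8467 kg/m³
  CFRP laminate: M = 17.2×10⁻³
  beryllium: M = 10.0×10⁻³
  polycarbonate: M = 6.23×10⁻³
  nickel superalloy: M = 4.07×10⁻³
  soda-lime glass: M = 2.87×10⁻³
  brass: M = 1.90×10⁻³
The maximum is for CFRP laminate.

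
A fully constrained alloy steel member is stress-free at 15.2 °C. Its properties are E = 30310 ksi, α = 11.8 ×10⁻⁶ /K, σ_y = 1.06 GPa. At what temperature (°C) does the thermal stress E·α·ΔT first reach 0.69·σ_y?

312 °C

E = 30310 ksi = 209.0 GPa.
σ_y = 1.06 GPa = 1060 MPa.
E·α·ΔT = 731.4 MPa ⇒ ΔT = 731.4 / (209.0×10³ × 11.8×10⁻⁶) = 296.6 K.
T = 15.2 + 296.6 = 311.8 °C.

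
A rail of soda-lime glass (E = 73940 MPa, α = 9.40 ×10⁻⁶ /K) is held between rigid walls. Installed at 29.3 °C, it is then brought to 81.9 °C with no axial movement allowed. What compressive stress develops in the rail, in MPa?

E = 73940 MPa = 73.94 GPa.
ΔT = 52.60 K. Constrained thermal stress σ = E·α·ΔT = 73.94×10³ MPa × 9.40×10⁻⁶ × 52.60 = 36.6 MPa (compressive).

36.6 MPa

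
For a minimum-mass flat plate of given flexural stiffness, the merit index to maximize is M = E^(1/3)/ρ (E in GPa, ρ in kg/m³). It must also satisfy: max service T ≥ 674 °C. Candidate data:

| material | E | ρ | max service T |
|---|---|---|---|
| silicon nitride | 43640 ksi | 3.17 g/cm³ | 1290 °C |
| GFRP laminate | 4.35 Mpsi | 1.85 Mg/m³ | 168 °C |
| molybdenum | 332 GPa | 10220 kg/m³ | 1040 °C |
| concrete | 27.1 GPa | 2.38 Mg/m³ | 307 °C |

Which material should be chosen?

Screen on constraints: max service T ≥ 674 °C. Survivors: silicon nitride, molybdenum.
Normalizing units and computing the index:
  silicon nitride: E = 300.9 GPa, ρ = 3170 kg/m³
  molybdenum: E = 332.0 GPa, ρ = 10220 kg/m³
  silicon nitride: M = 2.11×10⁻³
  molybdenum: M = 0.678×10⁻³
The maximum is for silicon nitride.

silicon nitride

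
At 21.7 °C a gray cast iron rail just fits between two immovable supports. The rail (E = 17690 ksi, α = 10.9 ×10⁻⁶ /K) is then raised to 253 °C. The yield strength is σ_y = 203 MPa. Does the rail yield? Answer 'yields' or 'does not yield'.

yields

E = 17690 ksi = 122.0 GPa.
ΔT = 231.3 K. Constrained thermal stress σ = E·α·ΔT = 122.0×10³ MPa × 10.9×10⁻⁶ × 231.3 = 308 MPa (compressive).
Compare to σ_y = 203 MPa: σ ≥ σ_y, so it yields.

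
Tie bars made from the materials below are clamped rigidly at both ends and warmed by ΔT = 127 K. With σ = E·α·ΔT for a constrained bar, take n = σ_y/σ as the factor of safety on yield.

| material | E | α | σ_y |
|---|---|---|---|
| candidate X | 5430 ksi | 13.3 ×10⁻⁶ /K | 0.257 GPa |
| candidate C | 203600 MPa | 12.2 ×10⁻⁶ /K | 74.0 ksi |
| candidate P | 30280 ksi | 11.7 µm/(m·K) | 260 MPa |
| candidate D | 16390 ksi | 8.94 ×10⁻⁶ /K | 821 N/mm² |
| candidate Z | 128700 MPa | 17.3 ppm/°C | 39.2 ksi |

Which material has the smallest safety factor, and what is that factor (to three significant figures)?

candidate P, n = 0.838

Converting E to GPa, α to ×10⁻⁶/K, σ_y to MPa, then σ and n for each:
  candidate X: E = 37.44, α = 13.3, σ_y = 257.0 → σ = 63.2 MPa, n = 4.06
  candidate C: E = 203.6, α = 12.2, σ_y = 510.2 → σ = 315 MPa, n = 1.62
  candidate P: E = 208.8, α = 11.7, σ_y = 260.0 → σ = 310 MPa, n = 0.838
  candidate D: E = 113.0, α = 8.94, σ_y = 821.0 → σ = 128 MPa, n = 6.40
  candidate Z: E = 128.7, α = 17.3, σ_y = 270.3 → σ = 283 MPa, n = 0.956
The minimum is candidate P at n = 0.838.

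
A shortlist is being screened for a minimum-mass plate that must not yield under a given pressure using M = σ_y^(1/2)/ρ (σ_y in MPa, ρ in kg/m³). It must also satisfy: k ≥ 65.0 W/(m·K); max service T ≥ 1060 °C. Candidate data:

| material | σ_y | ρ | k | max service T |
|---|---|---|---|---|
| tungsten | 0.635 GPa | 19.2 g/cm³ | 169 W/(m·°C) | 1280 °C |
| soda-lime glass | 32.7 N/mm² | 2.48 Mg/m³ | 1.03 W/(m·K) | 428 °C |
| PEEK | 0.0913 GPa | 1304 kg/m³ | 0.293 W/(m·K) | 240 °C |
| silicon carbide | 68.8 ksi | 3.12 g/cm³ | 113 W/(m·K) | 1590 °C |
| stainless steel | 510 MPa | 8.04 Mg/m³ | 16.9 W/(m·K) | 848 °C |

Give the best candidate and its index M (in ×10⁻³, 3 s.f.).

Screen on constraints: k ≥ 65.0 W/(m·K); max service T ≥ 1060 °C. Survivors: tungsten, silicon carbide.
Convert each candidate to consistent units, then evaluate M:
  tungsten: σ_y = 635.0 MPa, ρ = 19200 kg/m³
  silicon carbide: σ_y = 474.4 MPa, ρ = 3120 kg/m³
  silicon carbide: M = 6.98×10⁻³
  tungsten: M = 1.31×10⁻³
Silicon carbide has the largest M.

silicon carbide, M = 6.98×10⁻³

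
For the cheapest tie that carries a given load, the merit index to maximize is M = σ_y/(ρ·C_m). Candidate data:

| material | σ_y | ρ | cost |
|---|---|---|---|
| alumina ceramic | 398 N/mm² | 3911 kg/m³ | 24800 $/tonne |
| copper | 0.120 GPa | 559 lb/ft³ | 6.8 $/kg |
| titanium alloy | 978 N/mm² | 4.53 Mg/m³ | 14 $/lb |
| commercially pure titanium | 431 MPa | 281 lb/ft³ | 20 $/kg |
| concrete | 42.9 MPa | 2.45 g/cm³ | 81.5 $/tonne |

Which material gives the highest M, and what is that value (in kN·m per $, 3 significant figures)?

concrete, M = 215 kN·m per $

After converting to SI:
  alumina ceramic: σ_y = 398.0 MPa, ρ = 3911 kg/m³, cost = 24.80 $/kg
  copper: σ_y = 120.0 MPa, ρ = 8954 kg/m³, cost = 6.800 $/kg
  titanium alloy: σ_y = 978.0 MPa, ρ = 4530 kg/m³, cost = 30.86 $/kg
  commercially pure titanium: σ_y = 431.0 MPa, ρ = 4501 kg/m³, cost = 20.00 $/kg
  concrete: σ_y = 42.90 MPa, ρ = 2450 kg/m³, cost = 0.08150 $/kg
  concrete: M = 215 kN·m per $
  titanium alloy: M = 6.99 kN·m per $
  commercially pure titanium: M = 4.79 kN·m per $
  alumina ceramic: M = 4.10 kN·m per $
  copper: M = 1.97 kN·m per $
Highest index: concrete.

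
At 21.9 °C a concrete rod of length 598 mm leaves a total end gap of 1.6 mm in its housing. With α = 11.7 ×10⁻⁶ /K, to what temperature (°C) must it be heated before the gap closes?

251 °C

α·L₀·ΔT = 1.6 mm ⇒ ΔT = 1.6 / (11.7×10⁻⁶ × 598.0) = 228.7 K.
T = 21.9 + 228.7 = 250.6 °C.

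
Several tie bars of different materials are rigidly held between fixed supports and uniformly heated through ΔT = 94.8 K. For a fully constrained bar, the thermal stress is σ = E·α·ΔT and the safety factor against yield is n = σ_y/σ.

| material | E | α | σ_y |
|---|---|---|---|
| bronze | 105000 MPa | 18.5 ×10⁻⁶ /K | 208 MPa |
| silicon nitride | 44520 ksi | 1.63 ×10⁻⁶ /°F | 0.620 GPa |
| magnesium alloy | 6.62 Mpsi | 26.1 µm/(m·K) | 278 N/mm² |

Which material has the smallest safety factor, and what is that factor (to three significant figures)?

In consistent units (E in GPa, α in ×10⁻⁶/K, σ_y in MPa):
  bronze: E = 105.0, α = 18.5, σ_y = 208.0 → σ = 184 MPa, n = 1.13
  silicon nitride: E = 307.0, α = 2.93, σ_y = 620.0 → σ = 85.4 MPa, n = 7.26
  magnesium alloy: E = 45.64, α = 26.1, σ_y = 278.0 → σ = 113 MPa, n = 2.46
Smallest n: bronze with n = 1.13.

bronze, n = 1.13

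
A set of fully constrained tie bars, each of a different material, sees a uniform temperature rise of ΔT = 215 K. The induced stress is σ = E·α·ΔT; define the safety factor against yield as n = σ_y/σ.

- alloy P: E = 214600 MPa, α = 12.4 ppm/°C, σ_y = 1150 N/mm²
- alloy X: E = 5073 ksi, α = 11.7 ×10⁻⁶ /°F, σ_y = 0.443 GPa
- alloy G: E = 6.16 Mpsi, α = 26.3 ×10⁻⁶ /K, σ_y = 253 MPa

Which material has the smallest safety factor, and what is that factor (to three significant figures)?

alloy G, n = 1.05

In consistent units (E in GPa, α in ×10⁻⁶/K, σ_y in MPa):
  alloy P: E = 214.6, α = 12.4, σ_y = 1150 → σ = 572 MPa, n = 2.01
  alloy X: E = 34.98, α = 21.1, σ_y = 443.0 → σ = 158 MPa, n = 2.80
  alloy G: E = 42.47, α = 26.3, σ_y = 253.0 → σ = 240 MPa, n = 1.05
Alloy G has the lowest safety factor, n = 1.05.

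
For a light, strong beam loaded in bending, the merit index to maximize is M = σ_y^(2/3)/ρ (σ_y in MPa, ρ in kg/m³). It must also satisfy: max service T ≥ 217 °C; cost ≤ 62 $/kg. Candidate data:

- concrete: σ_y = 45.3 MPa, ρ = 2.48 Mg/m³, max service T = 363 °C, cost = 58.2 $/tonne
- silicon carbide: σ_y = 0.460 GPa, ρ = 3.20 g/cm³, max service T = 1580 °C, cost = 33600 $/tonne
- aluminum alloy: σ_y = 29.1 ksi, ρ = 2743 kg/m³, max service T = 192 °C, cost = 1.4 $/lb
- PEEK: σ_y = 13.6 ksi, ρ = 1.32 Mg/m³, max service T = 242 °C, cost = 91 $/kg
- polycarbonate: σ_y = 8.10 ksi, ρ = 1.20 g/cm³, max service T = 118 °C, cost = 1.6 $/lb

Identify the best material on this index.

Screen on constraints: max service T ≥ 217 °C; cost ≤ 62 $/kg. Survivors: concrete, silicon carbide.
Normalizing units and computing the index:
  concrete: σ_y = 45.30 MPa, ρ = 2480 kg/m³
  silicon carbide: σ_y = 460.0 MPa, ρ = 3200 kg/m³
  silicon carbide: M = 18.6×10⁻³
  concrete: M = 5.12×10⁻³
Silicon carbide has the largest M.

silicon carbide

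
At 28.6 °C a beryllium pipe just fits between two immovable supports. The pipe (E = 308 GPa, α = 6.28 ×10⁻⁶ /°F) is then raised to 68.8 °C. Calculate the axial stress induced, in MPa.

140 MPa

α = 6.28×10⁻⁶/°F × 9/5 = 11.3×10⁻⁶/K.
ΔT = 40.20 K. Constrained thermal stress σ = E·α·ΔT = 308.0×10³ MPa × 11.3×10⁻⁶ × 40.20 = 140 MPa (compressive).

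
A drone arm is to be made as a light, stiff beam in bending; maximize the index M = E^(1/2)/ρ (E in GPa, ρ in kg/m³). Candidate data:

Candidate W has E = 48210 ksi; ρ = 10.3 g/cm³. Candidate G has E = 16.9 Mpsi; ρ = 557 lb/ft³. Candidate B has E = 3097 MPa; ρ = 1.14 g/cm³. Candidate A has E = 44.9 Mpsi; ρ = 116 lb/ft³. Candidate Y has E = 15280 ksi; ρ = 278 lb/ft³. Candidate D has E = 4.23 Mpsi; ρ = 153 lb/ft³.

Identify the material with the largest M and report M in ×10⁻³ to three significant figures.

candidate A, M = 9.47×10⁻³

Putting every candidate on a common basis:
  candidate W: E = 332.4 GPa, ρ = 10300 kg/m³
  candidate G: E = 116.5 GPa, ρ = 8922 kg/m³
  candidate B: E = 3.097 GPa, ρ = 1140 kg/m³
  candidate A: E = 309.6 GPa, ρ = 1858 kg/m³
  candidate Y: E = 105.4 GPa, ρ = 4453 kg/m³
  candidate D: E = 29.16 GPa, ρ = 2451 kg/m³
  candidate A: M = 9.47×10⁻³
  candidate Y: M = 2.30×10⁻³
  candidate D: M = 2.20×10⁻³
  candidate W: M = 1.77×10⁻³
  candidate B: M = 1.54×10⁻³
  candidate G: M = 1.21×10⁻³
Candidate A ranks first.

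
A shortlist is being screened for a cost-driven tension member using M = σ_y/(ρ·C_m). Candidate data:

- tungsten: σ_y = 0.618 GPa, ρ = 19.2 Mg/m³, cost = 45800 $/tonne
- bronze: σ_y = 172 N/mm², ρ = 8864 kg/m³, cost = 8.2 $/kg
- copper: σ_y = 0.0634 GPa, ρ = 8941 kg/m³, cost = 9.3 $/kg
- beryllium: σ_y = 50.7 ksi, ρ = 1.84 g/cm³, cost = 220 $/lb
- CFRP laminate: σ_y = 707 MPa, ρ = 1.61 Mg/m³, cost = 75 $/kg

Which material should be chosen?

After converting to SI:
  tungsten: σ_y = 618.0 MPa, ρ = 19200 kg/m³, cost = 45.80 $/kg
  bronze: σ_y = 172.0 MPa, ρ = 8864 kg/m³, cost = 8.200 $/kg
  copper: σ_y = 63.40 MPa, ρ = 8941 kg/m³, cost = 9.300 $/kg
  beryllium: σ_y = 349.6 MPa, ρ = 1840 kg/m³, cost = 485.0 $/kg
  CFRP laminate: σ_y = 707.0 MPa, ρ = 1610 kg/m³, cost = 75.00 $/kg
  CFRP laminate: M = 5.86 kN·m per $
  bronze: M = 2.37 kN·m per $
  copper: M = 0.762 kN·m per $
  tungsten: M = 0.703 kN·m per $
  beryllium: M = 0.392 kN·m per $
Highest index: CFRP laminate.

CFRP laminate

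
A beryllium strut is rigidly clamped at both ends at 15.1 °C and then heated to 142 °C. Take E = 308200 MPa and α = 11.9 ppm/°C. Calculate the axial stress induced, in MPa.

465 MPa

E = 308200 MPa = 308.2 GPa.
ΔT = 126.9 K. Constrained thermal stress σ = E·α·ΔT = 308.2×10³ MPa × 11.9×10⁻⁶ × 126.9 = 465 MPa (compressive).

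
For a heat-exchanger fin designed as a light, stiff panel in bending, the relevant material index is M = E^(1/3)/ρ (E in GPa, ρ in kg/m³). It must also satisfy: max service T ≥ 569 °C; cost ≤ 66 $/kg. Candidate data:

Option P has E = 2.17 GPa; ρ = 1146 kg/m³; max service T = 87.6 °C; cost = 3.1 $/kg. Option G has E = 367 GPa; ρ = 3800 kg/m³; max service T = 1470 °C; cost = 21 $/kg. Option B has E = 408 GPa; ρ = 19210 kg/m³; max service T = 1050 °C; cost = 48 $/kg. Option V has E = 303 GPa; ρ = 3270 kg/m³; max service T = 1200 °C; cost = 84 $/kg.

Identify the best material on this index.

option G

Screen on constraints: max service T ≥ 569 °C; cost ≤ 66 $/kg. Survivors: option G, option B.
Evaluate M for each candidate:
  option G: M = 1.88×10⁻³
  option B: M = 0.386×10⁻³
Option G has the largest M.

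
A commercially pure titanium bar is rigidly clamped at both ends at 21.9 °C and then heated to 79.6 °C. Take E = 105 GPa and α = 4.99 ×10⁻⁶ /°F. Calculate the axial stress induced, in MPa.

54.4 MPa

α = 4.99×10⁻⁶/°F × 9/5 = 8.98×10⁻⁶/K.
ΔT = 57.70 K. Constrained thermal stress σ = E·α·ΔT = 105.0×10³ MPa × 8.98×10⁻⁶ × 57.70 = 54.4 MPa (compressive).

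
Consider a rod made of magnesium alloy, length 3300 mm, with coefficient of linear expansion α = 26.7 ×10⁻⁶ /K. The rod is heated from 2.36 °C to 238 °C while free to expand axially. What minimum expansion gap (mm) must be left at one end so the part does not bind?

20.8 mm

ΔT = 238 − 2.36 = 235.6 K.
ΔL = α·L₀·ΔT = 26.7×10⁻⁶ × 3300 mm × 235.6 K = 20.8 mm.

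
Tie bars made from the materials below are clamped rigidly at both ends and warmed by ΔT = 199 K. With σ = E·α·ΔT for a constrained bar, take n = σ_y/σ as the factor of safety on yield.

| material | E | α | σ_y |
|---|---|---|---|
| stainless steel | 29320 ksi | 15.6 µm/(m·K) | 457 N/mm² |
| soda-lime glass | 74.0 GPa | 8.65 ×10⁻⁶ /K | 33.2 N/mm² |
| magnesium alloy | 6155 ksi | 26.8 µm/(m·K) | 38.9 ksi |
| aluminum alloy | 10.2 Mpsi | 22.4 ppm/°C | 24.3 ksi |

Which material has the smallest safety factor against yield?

soda-lime glass

With everything in SI (GPa, ×10⁻⁶/K, MPa):
  stainless steel: E = 202.2, α = 15.6, σ_y = 457.0 → σ = 628 MPa, n = 0.728
  soda-lime glass: E = 74.00, α = 8.65, σ_y = 33.20 → σ = 127 MPa, n = 0.261
  magnesium alloy: E = 42.44, α = 26.8, σ_y = 268.2 → σ = 226 MPa, n = 1.19
  aluminum alloy: E = 70.33, α = 22.4, σ_y = 167.5 → σ = 313 MPa, n = 0.534
The minimum is soda-lime glass at n = 0.261.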